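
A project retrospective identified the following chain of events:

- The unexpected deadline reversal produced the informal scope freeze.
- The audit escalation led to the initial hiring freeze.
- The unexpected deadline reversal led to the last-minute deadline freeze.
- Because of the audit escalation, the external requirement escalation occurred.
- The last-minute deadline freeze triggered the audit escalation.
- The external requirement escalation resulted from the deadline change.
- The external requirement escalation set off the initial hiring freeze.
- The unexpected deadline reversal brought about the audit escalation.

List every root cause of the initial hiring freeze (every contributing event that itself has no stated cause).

the deadline change, the unexpected deadline reversal

Tracing upstream from the initial hiring freeze: the initial hiring freeze ← the audit escalation ← the unexpected deadline reversal.
A separate upstream branch: the initial hiring freeze ← the external requirement escalation ← the deadline change.
Each of those chain origins has no stated cause.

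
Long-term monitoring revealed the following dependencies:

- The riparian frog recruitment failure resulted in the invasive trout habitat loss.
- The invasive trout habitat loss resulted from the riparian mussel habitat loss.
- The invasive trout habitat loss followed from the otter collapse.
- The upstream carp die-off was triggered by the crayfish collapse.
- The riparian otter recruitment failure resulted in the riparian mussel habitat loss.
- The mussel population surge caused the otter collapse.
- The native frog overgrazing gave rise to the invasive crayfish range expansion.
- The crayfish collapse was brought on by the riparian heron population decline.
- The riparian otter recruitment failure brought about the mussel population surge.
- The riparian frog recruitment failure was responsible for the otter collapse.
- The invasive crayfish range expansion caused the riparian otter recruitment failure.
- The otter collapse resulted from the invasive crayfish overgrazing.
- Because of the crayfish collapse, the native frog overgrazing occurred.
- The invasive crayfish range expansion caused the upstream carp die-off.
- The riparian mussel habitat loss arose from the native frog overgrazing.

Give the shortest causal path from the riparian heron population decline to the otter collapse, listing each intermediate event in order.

the riparian heron population decline → the crayfish collapse → the native frog overgrazing → the invasive crayfish range expansion → the riparian otter recruitment failure → the mussel population surge → the otter collapse

the riparian heron population decline → the crayfish collapse
the crayfish collapse → the native frog overgrazing
the native frog overgrazing → the invasive crayfish range expansion
the invasive crayfish range expansion → the riparian otter recruitment failure
the riparian otter recruitment failure → the mussel population surge
the mussel population surge → the otter collapse
Length: 6 steps.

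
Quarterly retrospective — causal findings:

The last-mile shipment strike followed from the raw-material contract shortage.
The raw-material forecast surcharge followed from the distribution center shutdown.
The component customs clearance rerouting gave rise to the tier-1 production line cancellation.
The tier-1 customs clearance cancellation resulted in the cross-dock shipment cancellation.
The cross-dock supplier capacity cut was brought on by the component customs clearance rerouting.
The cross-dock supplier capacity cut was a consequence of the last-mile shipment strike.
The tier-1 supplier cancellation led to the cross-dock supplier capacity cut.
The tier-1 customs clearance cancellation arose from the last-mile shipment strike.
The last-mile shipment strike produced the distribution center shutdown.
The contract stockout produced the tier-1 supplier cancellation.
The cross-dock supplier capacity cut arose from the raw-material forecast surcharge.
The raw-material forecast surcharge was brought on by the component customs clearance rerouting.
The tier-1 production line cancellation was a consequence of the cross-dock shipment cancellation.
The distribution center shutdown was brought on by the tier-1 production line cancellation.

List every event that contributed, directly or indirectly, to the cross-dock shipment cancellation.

the last-mile shipment strike, the raw-material contract shortage, the tier-1 customs clearance cancellation

Immediate cause of the cross-dock shipment cancellation: the tier-1 customs clearance cancellation.
Further upstream: the raw-material contract shortage, the last-mile shipment strike.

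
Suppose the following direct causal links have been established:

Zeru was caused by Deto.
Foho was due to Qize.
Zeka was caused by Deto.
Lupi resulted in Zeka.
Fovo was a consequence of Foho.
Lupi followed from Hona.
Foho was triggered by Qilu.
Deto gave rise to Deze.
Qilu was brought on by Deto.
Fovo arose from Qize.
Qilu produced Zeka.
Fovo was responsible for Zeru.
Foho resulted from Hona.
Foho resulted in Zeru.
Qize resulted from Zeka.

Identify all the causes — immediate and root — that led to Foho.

Immediate causes of Foho: Hona, Qilu, Qize.
Further upstream: Lupi, Deto, Zeka.

Deto, Hona, Lupi, Qilu, Qize, Zeka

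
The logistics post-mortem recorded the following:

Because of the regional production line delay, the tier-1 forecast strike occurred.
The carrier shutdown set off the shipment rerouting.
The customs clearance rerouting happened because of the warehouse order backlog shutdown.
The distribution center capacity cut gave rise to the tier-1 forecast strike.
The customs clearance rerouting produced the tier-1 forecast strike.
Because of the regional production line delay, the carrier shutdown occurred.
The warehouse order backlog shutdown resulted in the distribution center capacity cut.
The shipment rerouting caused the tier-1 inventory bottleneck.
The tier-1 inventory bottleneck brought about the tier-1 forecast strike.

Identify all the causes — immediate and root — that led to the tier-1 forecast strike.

the carrier shutdown, the customs clearance rerouting, the distribution center capacity cut, the regional production line delay, the shipment rerouting, the tier-1 inventory bottleneck, the warehouse order backlog shutdown

Immediate causes of the tier-1 forecast strike: the regional production line delay, the customs clearance rerouting, the tier-1 inventory bottleneck, the distribution center capacity cut.
Further upstream: the carrier shutdown, the warehouse order backlog shutdown, the shipment rerouting.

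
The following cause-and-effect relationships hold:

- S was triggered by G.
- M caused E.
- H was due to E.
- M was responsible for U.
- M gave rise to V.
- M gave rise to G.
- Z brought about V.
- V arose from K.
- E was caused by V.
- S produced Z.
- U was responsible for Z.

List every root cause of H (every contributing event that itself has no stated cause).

K, M

Tracing upstream from H: H ← E ← M.
A separate upstream branch: H ← E ← V ← K.
Each of those chain origins has no stated cause.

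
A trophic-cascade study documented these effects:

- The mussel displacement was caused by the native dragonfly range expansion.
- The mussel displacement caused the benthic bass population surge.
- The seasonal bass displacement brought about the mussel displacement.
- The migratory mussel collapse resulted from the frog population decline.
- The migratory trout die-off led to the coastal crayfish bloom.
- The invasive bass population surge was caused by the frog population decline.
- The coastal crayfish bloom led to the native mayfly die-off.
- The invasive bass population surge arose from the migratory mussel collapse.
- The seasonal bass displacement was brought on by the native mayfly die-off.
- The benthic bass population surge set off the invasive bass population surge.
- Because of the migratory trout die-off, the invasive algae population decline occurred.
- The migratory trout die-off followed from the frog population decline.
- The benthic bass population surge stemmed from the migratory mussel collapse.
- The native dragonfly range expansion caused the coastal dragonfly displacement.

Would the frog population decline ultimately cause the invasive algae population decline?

Yes

There is a causal chain: the frog population decline → the migratory trout die-off → the invasive algae population decline.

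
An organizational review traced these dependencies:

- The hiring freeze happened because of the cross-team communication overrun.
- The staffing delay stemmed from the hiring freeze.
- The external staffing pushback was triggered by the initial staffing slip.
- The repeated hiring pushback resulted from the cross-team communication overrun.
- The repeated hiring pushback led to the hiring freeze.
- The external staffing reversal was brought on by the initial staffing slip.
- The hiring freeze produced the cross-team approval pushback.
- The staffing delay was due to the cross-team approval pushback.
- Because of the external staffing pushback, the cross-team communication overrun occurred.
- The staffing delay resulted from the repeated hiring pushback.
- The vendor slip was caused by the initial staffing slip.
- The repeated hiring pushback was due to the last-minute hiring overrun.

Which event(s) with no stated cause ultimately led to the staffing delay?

the initial staffing slip, the last-minute hiring overrun

Tracing upstream from the staffing delay: the staffing delay ← the repeated hiring pushback ← the cross-team communication overrun ← the external staffing pushback ← the initial staffing slip.
A separate upstream branch: the staffing delay ← the repeated hiring pushback ← the last-minute hiring overrun.
Each of those chain origins has no stated cause.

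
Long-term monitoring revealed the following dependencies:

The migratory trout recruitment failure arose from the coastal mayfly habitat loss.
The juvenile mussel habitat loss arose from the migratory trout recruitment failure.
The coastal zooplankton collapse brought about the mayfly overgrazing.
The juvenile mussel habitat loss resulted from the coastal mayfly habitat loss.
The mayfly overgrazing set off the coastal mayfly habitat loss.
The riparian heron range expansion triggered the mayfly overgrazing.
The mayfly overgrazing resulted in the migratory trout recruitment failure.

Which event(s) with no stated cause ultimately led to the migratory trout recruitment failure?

Tracing upstream from the migratory trout recruitment failure: the migratory trout recruitment failure ← the mayfly overgrazing ← the riparian heron range expansion.
A separate upstream branch: the migratory trout recruitment failure ← the mayfly overgrazing ← the coastal zooplankton collapse.
Each of those chain origins has no stated cause.

the coastal zooplankton collapse, the riparian heron range expansion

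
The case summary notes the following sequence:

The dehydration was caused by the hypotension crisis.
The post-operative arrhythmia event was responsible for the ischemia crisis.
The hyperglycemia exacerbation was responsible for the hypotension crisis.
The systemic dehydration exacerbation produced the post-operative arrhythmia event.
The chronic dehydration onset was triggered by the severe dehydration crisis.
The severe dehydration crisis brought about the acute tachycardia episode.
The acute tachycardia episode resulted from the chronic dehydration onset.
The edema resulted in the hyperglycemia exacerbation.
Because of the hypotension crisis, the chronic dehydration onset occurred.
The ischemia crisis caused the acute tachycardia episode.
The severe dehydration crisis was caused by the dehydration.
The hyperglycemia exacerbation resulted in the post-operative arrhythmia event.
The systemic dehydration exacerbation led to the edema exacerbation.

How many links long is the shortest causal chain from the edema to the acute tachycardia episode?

Shortest chain: the edema → the hyperglycemia exacerbation → the hypotension crisis → the chronic dehydration onset → the acute tachycardia episode.

4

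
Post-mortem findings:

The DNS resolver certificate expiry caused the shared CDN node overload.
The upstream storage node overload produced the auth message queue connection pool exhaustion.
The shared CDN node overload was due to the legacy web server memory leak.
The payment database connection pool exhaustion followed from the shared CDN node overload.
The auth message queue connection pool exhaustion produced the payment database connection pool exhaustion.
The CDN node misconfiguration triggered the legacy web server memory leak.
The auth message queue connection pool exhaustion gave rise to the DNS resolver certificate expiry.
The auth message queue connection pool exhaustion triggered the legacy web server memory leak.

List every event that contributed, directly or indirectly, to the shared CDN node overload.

the CDN node misconfiguration, the DNS resolver certificate expiry, the auth message queue connection pool exhaustion, the legacy web server memory leak, the upstream storage node overload

Immediate causes of the shared CDN node overload: the legacy web server memory leak, the DNS resolver certificate expiry.
Further upstream: the upstream storage node overload, the auth message queue connection pool exhaustion, the CDN node misconfiguration.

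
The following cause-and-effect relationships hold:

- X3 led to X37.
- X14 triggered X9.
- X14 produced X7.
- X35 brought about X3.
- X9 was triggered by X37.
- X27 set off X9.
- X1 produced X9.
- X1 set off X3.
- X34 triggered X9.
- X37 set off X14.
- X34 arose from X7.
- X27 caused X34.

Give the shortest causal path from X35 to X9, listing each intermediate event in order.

X35 → X3
X3 → X37
X37 → X9
Length: 3 steps.

X35 → X3 → X37 → X9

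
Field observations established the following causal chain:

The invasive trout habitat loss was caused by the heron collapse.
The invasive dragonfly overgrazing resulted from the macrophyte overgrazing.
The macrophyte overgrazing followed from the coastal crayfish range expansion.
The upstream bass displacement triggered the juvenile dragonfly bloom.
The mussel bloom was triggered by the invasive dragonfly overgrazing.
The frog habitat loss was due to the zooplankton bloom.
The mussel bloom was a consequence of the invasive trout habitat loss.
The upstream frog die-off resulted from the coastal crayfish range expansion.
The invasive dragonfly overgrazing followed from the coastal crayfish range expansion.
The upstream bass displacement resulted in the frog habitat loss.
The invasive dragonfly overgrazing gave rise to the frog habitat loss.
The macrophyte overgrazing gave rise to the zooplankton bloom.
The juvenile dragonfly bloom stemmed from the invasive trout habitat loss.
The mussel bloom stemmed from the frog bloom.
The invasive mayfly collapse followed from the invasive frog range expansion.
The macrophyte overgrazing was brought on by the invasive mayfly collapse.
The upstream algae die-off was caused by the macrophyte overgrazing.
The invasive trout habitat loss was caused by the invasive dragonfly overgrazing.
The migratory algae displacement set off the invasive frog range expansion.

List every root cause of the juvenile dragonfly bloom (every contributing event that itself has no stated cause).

the coastal crayfish range expansion, the heron collapse, the migratory algae displacement, the upstream bass displacement

Tracing upstream from the juvenile dragonfly bloom: the juvenile dragonfly bloom ← the invasive trout habitat loss ← the invasive dragonfly overgrazing ← the macrophyte overgrazing ← the invasive mayfly collapse ← the invasive frog range expansion ← the migratory algae displacement.
A separate upstream branch: the juvenile dragonfly bloom ← the invasive trout habitat loss ← the invasive dragonfly overgrazing ← the coastal crayfish range expansion.
A separate upstream branch: the juvenile dragonfly bloom ← the invasive trout habitat loss ← the heron collapse.
A separate upstream branch: the juvenile dragonfly bloom ← the upstream bass displacement.
Each of those chain origins has no stated cause.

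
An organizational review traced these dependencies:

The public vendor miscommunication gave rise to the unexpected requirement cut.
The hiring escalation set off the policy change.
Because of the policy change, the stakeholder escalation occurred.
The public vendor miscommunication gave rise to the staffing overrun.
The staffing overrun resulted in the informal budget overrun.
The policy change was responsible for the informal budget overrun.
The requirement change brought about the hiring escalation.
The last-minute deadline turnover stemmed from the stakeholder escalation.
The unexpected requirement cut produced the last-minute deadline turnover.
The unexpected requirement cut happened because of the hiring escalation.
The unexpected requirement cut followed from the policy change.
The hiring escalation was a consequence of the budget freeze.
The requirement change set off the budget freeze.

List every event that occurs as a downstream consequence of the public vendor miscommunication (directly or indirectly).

Direct effects: the staffing overrun, the unexpected requirement cut.
2 steps out: the informal budget overrun, the last-minute deadline turnover.
Not reachable from it: the requirement change, the budget freeze, the hiring escalation, the policy change, the stakeholder escalation.

the informal budget overrun, the last-minute deadline turnover, the staffing overrun, the unexpected requirement cut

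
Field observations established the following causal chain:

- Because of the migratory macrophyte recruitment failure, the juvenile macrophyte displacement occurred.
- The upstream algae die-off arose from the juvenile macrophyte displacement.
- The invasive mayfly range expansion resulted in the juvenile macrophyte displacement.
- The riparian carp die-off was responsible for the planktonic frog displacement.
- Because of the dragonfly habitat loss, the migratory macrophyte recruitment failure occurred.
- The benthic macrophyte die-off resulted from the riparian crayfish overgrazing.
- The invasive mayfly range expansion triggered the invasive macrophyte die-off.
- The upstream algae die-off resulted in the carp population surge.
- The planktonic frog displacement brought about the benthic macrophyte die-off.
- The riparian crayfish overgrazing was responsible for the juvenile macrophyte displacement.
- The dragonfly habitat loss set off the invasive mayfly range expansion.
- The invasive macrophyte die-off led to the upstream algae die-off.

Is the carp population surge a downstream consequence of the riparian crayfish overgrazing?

There is a causal chain: the riparian crayfish overgrazing → the juvenile macrophyte displacement → the upstream algae die-off → the carp population surge.

Yes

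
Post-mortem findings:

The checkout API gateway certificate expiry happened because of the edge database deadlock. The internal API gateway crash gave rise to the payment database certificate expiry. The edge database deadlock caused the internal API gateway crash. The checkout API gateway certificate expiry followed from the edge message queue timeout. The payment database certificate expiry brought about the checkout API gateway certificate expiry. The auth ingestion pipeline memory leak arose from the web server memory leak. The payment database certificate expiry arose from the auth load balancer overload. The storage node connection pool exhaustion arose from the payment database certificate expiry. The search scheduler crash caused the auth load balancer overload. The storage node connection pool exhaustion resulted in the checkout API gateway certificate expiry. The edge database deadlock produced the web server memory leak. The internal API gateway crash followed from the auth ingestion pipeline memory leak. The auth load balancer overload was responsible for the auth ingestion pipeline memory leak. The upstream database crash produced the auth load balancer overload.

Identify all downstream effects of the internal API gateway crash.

the checkout API gateway certificate expiry, the payment database certificate expiry, the storage node connection pool exhaustion

Direct effects: the payment database certificate expiry.
2 steps out: the storage node connection pool exhaustion, the checkout API gateway certificate expiry.
Not reachable from it: the edge database deadlock, the upstream database crash, the search scheduler crash, the web server memory leak, the auth load balancer overload, the auth ingestion pipeline memory leak, the edge message queue timeout.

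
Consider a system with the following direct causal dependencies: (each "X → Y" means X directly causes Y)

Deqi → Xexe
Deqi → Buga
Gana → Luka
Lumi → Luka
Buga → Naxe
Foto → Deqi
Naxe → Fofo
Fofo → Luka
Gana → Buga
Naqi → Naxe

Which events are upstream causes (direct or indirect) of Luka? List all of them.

Immediate causes of Luka: Gana, Lumi, Fofo.
Further upstream: Naqi, Foto, Deqi, Buga, Naxe.

Buga, Deqi, Fofo, Foto, Gana, Lumi, Naqi, Naxe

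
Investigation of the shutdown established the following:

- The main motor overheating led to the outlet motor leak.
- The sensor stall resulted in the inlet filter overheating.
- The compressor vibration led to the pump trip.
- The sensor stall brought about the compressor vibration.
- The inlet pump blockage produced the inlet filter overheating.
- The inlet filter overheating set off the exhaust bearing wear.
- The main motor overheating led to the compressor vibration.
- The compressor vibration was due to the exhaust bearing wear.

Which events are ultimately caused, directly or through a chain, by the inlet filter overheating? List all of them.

Direct effects: the exhaust bearing wear.
2 steps out: the compressor vibration.
3 steps out: the pump trip.
Not reachable from it: the sensor stall, the main motor overheating, the inlet pump blockage, the outlet motor leak.

the compressor vibration, the exhaust bearing wear, the pump trip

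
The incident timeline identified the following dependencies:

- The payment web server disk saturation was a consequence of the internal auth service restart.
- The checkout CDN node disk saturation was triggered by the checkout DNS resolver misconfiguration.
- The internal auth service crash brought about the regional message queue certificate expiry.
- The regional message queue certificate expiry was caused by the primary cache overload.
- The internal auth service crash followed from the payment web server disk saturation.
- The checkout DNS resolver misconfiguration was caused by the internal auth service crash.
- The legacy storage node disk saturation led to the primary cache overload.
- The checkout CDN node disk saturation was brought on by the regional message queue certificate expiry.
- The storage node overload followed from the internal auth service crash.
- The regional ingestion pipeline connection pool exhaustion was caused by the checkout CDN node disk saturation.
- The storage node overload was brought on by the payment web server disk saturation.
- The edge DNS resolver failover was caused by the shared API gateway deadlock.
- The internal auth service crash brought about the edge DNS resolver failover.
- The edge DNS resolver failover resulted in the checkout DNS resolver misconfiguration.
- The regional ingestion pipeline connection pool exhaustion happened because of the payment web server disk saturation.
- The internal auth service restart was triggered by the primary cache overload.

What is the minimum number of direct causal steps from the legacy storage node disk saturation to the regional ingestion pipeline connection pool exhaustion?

Shortest chain: the legacy storage node disk saturation → the primary cache overload → the internal auth service restart → the payment web server disk saturation → the regional ingestion pipeline connection pool exhaustion.

4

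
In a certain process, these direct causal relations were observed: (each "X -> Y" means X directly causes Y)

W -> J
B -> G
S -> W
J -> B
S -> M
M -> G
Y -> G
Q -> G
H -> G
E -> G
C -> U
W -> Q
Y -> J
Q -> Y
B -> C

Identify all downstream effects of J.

Direct effects: B.
2 steps out: C, G.
3 steps out: U.
Not reachable from it: S, W, Q, Y, H, E, M.

B, C, G, U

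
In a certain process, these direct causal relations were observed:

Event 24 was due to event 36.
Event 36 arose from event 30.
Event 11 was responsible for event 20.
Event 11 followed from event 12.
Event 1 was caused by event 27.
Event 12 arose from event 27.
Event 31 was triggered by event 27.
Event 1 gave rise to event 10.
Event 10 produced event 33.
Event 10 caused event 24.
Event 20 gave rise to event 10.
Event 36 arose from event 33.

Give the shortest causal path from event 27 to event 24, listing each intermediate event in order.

event 27 → event 1
event 1 → event 10
event 10 → event 24
Length: 3 steps.

event 27 → event 1 → event 10 → event 24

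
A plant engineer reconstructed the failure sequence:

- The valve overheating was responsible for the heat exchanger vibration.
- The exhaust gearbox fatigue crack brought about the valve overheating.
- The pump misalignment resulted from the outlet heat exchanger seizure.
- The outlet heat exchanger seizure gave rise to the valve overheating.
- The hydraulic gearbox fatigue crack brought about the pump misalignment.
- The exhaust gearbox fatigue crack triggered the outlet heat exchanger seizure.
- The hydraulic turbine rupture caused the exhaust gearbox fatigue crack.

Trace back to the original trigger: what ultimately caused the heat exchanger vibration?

the hydraulic turbine rupture

Tracing upstream from the heat exchanger vibration: the heat exchanger vibration ← the valve overheating ← the exhaust gearbox fatigue crack ← the hydraulic turbine rupture.
The hydraulic turbine rupture has no stated cause, so it is the root.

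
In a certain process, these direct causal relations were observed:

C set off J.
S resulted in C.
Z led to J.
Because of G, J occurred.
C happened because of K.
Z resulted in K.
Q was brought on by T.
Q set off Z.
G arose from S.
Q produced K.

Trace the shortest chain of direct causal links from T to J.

T → Q
Q → Z
Z → J
Length: 3 steps.

T → Q → Z → J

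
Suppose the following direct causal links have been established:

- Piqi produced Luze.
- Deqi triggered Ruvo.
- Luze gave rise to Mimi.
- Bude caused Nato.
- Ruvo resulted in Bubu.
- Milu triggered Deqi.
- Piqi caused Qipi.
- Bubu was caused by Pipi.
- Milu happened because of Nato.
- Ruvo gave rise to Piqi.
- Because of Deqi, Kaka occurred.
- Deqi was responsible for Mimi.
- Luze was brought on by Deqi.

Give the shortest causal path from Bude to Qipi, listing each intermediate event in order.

Bude → Nato → Milu → Deqi → Ruvo → Piqi → Qipi

Bude → Nato
Nato → Milu
Milu → Deqi
Deqi → Ruvo
Ruvo → Piqi
Piqi → Qipi
Length: 6 steps.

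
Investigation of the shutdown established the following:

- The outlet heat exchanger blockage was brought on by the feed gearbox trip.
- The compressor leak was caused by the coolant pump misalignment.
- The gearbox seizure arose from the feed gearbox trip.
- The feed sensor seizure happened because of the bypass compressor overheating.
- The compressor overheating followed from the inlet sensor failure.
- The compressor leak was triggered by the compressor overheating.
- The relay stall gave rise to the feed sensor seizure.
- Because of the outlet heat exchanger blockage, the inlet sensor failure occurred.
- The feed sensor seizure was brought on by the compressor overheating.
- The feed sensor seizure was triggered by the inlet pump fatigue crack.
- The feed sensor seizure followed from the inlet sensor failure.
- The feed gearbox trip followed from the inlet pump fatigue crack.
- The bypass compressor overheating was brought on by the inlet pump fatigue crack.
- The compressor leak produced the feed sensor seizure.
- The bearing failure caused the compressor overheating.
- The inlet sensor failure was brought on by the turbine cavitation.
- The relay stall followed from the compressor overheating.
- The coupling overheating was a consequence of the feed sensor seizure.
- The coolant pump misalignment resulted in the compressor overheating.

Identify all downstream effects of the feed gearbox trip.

the compressor leak, the compressor overheating, the coupling overheating, the feed sensor seizure, the gearbox seizure, the inlet sensor failure, the outlet heat exchanger blockage, the relay stall

Direct effects: the outlet heat exchanger blockage, the gearbox seizure.
2 steps out: the inlet sensor failure.
3 steps out: the compressor overheating, the feed sensor seizure.
4 steps out: the relay stall, the compressor leak, the coupling overheating.
Not reachable from it: the turbine cavitation, the inlet pump fatigue crack, the bypass compressor overheating, the coolant pump misalignment, the bearing failure.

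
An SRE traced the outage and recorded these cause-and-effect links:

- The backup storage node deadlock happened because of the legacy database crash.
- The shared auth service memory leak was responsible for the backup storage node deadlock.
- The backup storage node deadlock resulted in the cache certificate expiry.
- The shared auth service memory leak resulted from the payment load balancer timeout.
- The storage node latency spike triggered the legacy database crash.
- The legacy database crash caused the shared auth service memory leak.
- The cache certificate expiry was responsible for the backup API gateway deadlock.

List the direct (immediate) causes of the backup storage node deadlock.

the legacy database crash, the shared auth service memory leak

Upstream contributors include the storage node latency spike, the payment load balancer timeout, but only the legacy database crash, the shared auth service memory leak feed directly into the backup storage node deadlock.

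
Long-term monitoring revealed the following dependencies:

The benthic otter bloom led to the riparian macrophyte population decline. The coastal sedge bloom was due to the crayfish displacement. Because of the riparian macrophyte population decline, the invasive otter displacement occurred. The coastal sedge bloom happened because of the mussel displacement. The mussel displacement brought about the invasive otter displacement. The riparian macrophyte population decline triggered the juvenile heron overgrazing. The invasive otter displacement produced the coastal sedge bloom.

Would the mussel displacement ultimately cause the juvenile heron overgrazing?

The mussel displacement leads to the invasive otter displacement, the coastal sedge bloom; the juvenile heron overgrazing is not among them.

No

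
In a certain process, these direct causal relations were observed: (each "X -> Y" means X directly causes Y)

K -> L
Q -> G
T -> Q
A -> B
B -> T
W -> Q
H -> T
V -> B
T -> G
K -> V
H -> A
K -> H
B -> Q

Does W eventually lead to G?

There is a causal chain: W → Q → G.

Yes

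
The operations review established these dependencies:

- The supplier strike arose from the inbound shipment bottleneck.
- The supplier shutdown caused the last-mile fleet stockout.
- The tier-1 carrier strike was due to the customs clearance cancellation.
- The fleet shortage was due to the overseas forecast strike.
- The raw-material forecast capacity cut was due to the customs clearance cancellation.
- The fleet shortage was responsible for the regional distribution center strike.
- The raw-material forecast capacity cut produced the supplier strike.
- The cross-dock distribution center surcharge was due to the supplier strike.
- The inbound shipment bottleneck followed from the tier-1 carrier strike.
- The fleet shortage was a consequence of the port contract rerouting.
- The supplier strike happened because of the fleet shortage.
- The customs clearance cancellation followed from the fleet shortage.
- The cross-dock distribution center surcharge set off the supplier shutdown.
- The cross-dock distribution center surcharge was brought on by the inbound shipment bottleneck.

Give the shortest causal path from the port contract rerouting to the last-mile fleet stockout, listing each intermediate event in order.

the port contract rerouting → the fleet shortage
the fleet shortage → the supplier strike
the supplier strike → the cross-dock distribution center surcharge
the cross-dock distribution center surcharge → the supplier shutdown
the supplier shutdown → the last-mile fleet stockout
Length: 5 steps.

the port contract rerouting → the fleet shortage → the supplier strike → the cross-dock distribution center surcharge → the supplier shutdown → the last-mile fleet stockout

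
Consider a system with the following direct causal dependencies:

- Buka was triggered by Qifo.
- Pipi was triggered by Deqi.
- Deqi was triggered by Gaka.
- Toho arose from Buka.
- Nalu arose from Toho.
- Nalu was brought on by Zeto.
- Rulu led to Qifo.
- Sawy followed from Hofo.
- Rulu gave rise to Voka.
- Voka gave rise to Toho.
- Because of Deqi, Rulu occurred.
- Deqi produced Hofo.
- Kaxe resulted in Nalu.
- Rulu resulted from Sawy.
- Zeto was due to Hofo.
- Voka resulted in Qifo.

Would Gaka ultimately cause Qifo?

Yes

There is a causal chain: Gaka → Deqi → Rulu → Qifo.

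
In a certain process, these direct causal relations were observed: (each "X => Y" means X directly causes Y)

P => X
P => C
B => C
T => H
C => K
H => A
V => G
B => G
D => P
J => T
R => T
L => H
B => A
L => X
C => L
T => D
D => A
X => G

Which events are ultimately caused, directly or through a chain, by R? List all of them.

Direct effects: T.
2 steps out: D, H.
3 steps out: P, A.
4 steps out: C, X.
5 steps out: L, K, G.
Not reachable from it: J, B, V.

A, C, D, G, H, K, L, P, T, X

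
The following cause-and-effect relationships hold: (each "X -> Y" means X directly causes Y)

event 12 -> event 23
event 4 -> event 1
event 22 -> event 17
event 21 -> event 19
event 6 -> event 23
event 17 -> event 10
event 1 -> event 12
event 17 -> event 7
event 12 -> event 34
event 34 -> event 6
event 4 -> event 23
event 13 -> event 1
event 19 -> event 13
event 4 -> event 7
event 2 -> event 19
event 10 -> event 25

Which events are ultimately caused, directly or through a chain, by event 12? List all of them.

Direct effects: event 34, event 23.
2 steps out: event 6.
Not reachable from it: event 21, event 2, event 19, event 22, event 4, event 17, event 13, event 1, event 10, event 7, event 25.

event 23, event 34, event 6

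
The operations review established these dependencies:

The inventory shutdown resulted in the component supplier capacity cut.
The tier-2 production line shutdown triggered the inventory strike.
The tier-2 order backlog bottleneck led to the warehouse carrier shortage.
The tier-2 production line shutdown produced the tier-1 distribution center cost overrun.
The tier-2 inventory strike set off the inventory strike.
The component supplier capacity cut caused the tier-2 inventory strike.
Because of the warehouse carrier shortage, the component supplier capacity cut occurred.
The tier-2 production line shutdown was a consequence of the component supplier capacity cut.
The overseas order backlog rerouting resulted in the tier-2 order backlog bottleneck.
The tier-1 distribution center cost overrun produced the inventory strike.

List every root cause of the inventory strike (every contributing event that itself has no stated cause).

Tracing upstream from the inventory strike: the inventory strike ← the tier-2 production line shutdown ← the component supplier capacity cut ← the warehouse carrier shortage ← the tier-2 order backlog bottleneck ← the overseas order backlog rerouting.
A separate upstream branch: the inventory strike ← the tier-2 production line shutdown ← the component supplier capacity cut ← the inventory shutdown.
Each of those chain origins has no stated cause.

the inventory shutdown, the overseas order backlog rerouting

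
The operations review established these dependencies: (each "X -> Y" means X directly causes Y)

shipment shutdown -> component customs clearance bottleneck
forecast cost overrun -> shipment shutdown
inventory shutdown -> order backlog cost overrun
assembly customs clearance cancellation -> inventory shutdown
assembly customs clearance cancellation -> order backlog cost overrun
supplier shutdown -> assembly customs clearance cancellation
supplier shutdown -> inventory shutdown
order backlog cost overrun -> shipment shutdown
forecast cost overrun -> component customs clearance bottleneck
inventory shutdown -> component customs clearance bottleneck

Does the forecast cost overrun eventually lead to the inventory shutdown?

The forecast cost overrun leads to the shipment shutdown, the component customs clearance bottleneck; the inventory shutdown is not among them.

No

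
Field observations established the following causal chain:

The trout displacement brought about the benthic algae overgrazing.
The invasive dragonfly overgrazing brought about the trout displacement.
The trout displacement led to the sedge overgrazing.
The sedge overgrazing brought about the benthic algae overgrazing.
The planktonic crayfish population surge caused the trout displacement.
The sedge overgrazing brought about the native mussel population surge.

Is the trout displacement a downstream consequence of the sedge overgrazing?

The sedge overgrazing leads to the benthic algae overgrazing, the native mussel population surge; the trout displacement is not among them.

No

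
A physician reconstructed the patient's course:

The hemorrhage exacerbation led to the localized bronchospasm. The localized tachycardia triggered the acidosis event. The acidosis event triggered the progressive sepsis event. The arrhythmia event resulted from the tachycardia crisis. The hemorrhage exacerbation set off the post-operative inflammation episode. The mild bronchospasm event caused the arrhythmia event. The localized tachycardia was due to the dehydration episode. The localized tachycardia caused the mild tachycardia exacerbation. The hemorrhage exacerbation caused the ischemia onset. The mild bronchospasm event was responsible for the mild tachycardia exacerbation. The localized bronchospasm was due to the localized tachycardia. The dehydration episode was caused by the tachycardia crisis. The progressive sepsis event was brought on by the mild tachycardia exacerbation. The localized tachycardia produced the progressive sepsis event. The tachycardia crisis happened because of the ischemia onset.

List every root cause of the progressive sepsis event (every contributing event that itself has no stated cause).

Tracing upstream from the progressive sepsis event: the progressive sepsis event ← the localized tachycardia ← the dehydration episode ← the tachycardia crisis ← the ischemia onset ← the hemorrhage exacerbation.
A separate upstream branch: the progressive sepsis event ← the mild tachycardia exacerbation ← the mild bronchospasm event.
Each of those chain origins has no stated cause.

the hemorrhage exacerbation, the mild bronchospasm event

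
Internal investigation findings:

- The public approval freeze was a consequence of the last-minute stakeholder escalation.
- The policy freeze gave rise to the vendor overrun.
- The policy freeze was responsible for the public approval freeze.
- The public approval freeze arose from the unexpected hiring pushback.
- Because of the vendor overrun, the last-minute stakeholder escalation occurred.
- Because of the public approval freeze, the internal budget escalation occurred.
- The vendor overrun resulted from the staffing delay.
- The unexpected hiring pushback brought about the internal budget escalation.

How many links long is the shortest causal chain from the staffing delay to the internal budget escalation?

4

Shortest chain: the staffing delay → the vendor overrun → the last-minute stakeholder escalation → the public approval freeze → the internal budget escalation.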